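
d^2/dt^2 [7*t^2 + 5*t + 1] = 14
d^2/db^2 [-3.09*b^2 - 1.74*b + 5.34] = -6.18000000000000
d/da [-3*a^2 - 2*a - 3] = -6*a - 2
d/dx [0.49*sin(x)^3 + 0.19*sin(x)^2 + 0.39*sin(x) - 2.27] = (1.47*sin(x)^2 + 0.38*sin(x) + 0.39)*cos(x)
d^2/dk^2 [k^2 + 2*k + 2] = 2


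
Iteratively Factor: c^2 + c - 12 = (c + 4)*(c - 3)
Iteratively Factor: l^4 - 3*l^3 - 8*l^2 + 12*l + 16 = (l - 4)*(l^3 + l^2 - 4*l - 4) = (l - 4)*(l + 1)*(l^2 - 4) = (l - 4)*(l - 2)*(l + 1)*(l + 2)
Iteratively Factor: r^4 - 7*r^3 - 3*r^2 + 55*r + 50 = (r - 5)*(r^3 - 2*r^2 - 13*r - 10) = (r - 5)^2*(r^2 + 3*r + 2) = (r - 5)^2*(r + 1)*(r + 2)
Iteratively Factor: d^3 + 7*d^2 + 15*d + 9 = (d + 3)*(d^2 + 4*d + 3) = (d + 3)^2*(d + 1)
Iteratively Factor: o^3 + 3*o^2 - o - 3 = (o - 1)*(o^2 + 4*o + 3) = (o - 1)*(o + 1)*(o + 3)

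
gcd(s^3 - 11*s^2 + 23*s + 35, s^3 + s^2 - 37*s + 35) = s - 5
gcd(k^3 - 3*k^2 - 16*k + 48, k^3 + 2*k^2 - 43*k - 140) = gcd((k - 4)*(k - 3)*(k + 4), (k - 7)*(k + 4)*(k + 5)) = k + 4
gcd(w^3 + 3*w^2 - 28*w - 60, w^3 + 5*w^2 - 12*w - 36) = w^2 + 8*w + 12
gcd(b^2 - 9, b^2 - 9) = b^2 - 9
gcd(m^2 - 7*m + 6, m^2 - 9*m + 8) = m - 1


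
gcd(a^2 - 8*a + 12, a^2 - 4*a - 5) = 1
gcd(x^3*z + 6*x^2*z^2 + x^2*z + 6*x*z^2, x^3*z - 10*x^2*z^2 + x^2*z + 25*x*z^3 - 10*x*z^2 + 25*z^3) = x*z + z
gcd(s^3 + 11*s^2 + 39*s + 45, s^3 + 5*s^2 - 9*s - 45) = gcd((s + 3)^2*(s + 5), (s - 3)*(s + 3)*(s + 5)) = s^2 + 8*s + 15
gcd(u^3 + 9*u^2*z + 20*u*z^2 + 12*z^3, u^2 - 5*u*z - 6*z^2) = u + z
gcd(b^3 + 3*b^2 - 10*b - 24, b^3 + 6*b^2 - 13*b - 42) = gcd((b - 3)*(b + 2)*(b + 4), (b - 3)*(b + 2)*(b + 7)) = b^2 - b - 6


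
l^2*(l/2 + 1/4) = l^3/2 + l^2/4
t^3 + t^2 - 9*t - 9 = (t - 3)*(t + 1)*(t + 3)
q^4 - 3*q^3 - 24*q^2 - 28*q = q*(q - 7)*(q + 2)^2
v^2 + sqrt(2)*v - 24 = (v - 3*sqrt(2))*(v + 4*sqrt(2))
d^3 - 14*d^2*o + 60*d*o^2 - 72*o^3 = (d - 6*o)^2*(d - 2*o)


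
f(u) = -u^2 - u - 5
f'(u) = -2*u - 1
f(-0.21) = -4.83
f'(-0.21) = -0.58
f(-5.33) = -28.08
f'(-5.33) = 9.66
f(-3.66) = -14.74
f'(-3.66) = 6.32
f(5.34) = -38.86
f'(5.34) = -11.68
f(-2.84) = -10.23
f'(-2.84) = 4.68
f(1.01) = -7.03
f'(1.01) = -3.02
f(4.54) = -30.15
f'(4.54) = -10.08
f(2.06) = -11.30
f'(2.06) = -5.12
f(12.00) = -161.00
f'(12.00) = -25.00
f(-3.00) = -11.00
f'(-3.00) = 5.00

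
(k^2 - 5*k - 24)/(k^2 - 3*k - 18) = (k - 8)/(k - 6)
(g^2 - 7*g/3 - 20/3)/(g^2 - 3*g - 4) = (g + 5/3)/(g + 1)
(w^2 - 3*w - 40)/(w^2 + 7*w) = (w^2 - 3*w - 40)/(w*(w + 7))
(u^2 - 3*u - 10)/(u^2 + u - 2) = (u - 5)/(u - 1)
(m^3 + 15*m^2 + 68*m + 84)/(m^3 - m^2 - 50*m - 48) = (m^2 + 9*m + 14)/(m^2 - 7*m - 8)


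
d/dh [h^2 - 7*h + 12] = 2*h - 7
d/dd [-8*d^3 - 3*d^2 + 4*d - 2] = -24*d^2 - 6*d + 4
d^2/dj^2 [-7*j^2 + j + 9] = -14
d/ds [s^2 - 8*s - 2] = 2*s - 8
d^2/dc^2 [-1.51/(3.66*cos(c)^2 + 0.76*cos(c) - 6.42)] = (80.909424*(1 - cos(c)^2)^2 + 12.600648*cos(c)^3 + 183.249976*cos(c)^2 - 17.833704*cos(c) - 153.61532)/(3.66*cos(c)^2 + 0.76*cos(c) - 6.42)^3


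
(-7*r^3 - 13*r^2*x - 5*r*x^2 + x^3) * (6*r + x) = -42*r^4 - 85*r^3*x - 43*r^2*x^2 + r*x^3 + x^4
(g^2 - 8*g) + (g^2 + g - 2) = 2*g^2 - 7*g - 2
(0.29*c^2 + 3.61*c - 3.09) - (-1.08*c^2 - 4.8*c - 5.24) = 1.37*c^2 + 8.41*c + 2.15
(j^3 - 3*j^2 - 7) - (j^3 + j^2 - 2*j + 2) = -4*j^2 + 2*j - 9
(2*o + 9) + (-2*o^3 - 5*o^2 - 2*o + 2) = -2*o^3 - 5*o^2 + 11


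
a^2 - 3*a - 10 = (a - 5)*(a + 2)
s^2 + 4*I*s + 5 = (s - I)*(s + 5*I)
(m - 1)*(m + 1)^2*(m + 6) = m^4 + 7*m^3 + 5*m^2 - 7*m - 6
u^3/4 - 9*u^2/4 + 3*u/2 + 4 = (u/4 + 1/4)*(u - 8)*(u - 2)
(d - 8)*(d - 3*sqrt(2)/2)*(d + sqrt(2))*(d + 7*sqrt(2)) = d^4 - 8*d^3 + 13*sqrt(2)*d^3/2 - 52*sqrt(2)*d^2 - 10*d^2 - 21*sqrt(2)*d + 80*d + 168*sqrt(2)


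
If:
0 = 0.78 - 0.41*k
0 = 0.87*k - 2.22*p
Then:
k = 1.90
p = 0.75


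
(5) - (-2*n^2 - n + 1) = 2*n^2 + n + 4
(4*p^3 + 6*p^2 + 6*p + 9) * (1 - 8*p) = -32*p^4 - 44*p^3 - 42*p^2 - 66*p + 9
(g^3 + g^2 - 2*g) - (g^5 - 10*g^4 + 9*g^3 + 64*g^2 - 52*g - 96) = -g^5 + 10*g^4 - 8*g^3 - 63*g^2 + 50*g + 96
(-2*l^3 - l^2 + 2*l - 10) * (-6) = 12*l^3 + 6*l^2 - 12*l + 60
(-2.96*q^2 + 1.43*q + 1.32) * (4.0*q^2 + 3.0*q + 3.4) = -11.84*q^4 - 3.16*q^3 - 0.494*q^2 + 8.822*q + 4.488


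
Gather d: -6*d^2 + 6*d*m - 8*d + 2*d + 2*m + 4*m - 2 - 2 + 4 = -6*d^2 + d*(6*m - 6) + 6*m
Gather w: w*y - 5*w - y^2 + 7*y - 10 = w*(y - 5) - y^2 + 7*y - 10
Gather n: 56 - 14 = 42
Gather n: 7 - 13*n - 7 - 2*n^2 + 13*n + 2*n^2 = 0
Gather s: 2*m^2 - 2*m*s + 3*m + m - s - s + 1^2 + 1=2*m^2 + 4*m + s*(-2*m - 2) + 2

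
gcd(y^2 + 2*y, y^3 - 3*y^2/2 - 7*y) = y^2 + 2*y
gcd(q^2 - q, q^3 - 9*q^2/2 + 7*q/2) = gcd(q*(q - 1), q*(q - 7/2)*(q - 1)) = q^2 - q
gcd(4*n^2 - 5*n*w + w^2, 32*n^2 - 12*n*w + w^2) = -4*n + w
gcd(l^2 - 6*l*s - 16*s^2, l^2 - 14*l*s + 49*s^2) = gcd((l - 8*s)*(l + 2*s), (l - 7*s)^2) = 1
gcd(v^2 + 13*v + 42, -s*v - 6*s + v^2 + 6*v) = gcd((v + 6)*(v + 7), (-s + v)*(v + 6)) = v + 6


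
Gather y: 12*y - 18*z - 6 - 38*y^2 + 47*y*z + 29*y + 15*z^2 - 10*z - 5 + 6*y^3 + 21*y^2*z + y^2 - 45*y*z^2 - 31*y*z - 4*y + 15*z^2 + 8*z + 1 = 6*y^3 + y^2*(21*z - 37) + y*(-45*z^2 + 16*z + 37) + 30*z^2 - 20*z - 10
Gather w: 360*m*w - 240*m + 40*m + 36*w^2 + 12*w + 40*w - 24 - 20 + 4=-200*m + 36*w^2 + w*(360*m + 52) - 40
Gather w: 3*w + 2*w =5*w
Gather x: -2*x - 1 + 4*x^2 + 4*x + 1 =4*x^2 + 2*x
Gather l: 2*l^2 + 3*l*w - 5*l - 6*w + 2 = 2*l^2 + l*(3*w - 5) - 6*w + 2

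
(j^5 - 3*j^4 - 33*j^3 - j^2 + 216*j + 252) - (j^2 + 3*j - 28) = j^5 - 3*j^4 - 33*j^3 - 2*j^2 + 213*j + 280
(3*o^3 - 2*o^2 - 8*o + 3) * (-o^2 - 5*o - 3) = -3*o^5 - 13*o^4 + 9*o^3 + 43*o^2 + 9*o - 9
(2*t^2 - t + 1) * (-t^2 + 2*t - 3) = -2*t^4 + 5*t^3 - 9*t^2 + 5*t - 3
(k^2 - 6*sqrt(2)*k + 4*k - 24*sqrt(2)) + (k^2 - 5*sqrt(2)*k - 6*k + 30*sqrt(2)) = 2*k^2 - 11*sqrt(2)*k - 2*k + 6*sqrt(2)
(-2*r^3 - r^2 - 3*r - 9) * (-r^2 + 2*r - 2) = 2*r^5 - 3*r^4 + 5*r^3 + 5*r^2 - 12*r + 18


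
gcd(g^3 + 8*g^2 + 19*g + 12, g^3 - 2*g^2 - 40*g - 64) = g + 4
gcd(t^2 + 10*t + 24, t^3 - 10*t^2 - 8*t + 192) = t + 4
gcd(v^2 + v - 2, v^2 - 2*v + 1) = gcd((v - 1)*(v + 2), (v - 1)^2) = v - 1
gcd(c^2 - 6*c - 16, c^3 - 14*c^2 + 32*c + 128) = c^2 - 6*c - 16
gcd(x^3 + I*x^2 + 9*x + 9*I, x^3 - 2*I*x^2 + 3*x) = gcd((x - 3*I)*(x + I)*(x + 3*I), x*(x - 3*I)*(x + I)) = x^2 - 2*I*x + 3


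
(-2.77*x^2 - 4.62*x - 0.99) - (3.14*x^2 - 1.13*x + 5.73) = -5.91*x^2 - 3.49*x - 6.72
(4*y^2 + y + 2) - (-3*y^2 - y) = 7*y^2 + 2*y + 2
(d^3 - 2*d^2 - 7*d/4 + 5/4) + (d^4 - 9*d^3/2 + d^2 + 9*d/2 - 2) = d^4 - 7*d^3/2 - d^2 + 11*d/4 - 3/4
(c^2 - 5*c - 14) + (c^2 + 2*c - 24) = 2*c^2 - 3*c - 38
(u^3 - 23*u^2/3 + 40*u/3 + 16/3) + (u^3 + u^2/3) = 2*u^3 - 22*u^2/3 + 40*u/3 + 16/3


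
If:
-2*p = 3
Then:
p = -3/2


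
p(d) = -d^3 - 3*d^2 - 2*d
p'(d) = -3*d^2 - 6*d - 2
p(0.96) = -5.57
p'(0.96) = -10.52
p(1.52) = -13.48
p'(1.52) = -18.05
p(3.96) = -117.06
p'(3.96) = -72.80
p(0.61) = -2.56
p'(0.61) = -6.78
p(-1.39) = -0.33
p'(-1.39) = 0.54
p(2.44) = -37.27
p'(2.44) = -34.50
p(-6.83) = 192.33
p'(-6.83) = -100.97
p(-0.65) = 0.31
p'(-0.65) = 0.63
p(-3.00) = 6.00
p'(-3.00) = -11.00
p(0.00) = 0.00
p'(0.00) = -2.00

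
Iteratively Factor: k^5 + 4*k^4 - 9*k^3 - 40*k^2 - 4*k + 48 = (k - 1)*(k^4 + 5*k^3 - 4*k^2 - 44*k - 48) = (k - 3)*(k - 1)*(k^3 + 8*k^2 + 20*k + 16) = (k - 3)*(k - 1)*(k + 2)*(k^2 + 6*k + 8) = (k - 3)*(k - 1)*(k + 2)^2*(k + 4)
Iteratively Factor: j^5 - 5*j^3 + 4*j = (j)*(j^4 - 5*j^2 + 4) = j*(j - 2)*(j^3 + 2*j^2 - j - 2) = j*(j - 2)*(j - 1)*(j^2 + 3*j + 2) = j*(j - 2)*(j - 1)*(j + 1)*(j + 2)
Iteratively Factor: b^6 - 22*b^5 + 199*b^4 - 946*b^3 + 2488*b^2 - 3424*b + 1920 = (b - 5)*(b^5 - 17*b^4 + 114*b^3 - 376*b^2 + 608*b - 384) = (b - 5)*(b - 4)*(b^4 - 13*b^3 + 62*b^2 - 128*b + 96) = (b - 5)*(b - 4)*(b - 2)*(b^3 - 11*b^2 + 40*b - 48) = (b - 5)*(b - 4)^2*(b - 2)*(b^2 - 7*b + 12) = (b - 5)*(b - 4)^2*(b - 3)*(b - 2)*(b - 4)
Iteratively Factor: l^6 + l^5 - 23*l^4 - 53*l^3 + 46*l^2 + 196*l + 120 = (l + 1)*(l^5 - 23*l^3 - 30*l^2 + 76*l + 120) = (l + 1)*(l + 2)*(l^4 - 2*l^3 - 19*l^2 + 8*l + 60) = (l + 1)*(l + 2)^2*(l^3 - 4*l^2 - 11*l + 30) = (l + 1)*(l + 2)^2*(l + 3)*(l^2 - 7*l + 10) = (l - 2)*(l + 1)*(l + 2)^2*(l + 3)*(l - 5)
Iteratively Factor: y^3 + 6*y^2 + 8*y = (y)*(y^2 + 6*y + 8) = y*(y + 2)*(y + 4)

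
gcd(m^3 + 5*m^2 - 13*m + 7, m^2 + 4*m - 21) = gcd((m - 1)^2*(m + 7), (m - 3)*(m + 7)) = m + 7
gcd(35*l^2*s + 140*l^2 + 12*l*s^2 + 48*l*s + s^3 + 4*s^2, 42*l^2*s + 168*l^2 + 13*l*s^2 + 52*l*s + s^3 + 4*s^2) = 7*l*s + 28*l + s^2 + 4*s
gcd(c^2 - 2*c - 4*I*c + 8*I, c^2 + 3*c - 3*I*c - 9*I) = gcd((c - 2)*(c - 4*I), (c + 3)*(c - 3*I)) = 1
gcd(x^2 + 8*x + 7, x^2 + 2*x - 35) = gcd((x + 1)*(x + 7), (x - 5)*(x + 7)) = x + 7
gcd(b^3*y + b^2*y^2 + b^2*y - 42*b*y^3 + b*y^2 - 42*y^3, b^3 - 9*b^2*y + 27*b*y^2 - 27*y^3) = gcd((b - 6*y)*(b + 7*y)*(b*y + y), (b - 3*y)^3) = 1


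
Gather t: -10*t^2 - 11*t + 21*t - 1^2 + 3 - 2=-10*t^2 + 10*t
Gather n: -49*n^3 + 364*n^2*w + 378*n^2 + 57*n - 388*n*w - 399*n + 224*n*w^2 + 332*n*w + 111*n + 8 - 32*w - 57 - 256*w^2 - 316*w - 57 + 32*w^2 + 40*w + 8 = -49*n^3 + n^2*(364*w + 378) + n*(224*w^2 - 56*w - 231) - 224*w^2 - 308*w - 98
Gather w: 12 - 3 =9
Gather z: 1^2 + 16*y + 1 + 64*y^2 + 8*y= 64*y^2 + 24*y + 2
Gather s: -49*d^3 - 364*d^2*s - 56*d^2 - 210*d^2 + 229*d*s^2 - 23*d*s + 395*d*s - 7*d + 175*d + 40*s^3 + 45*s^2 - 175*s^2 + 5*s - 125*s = -49*d^3 - 266*d^2 + 168*d + 40*s^3 + s^2*(229*d - 130) + s*(-364*d^2 + 372*d - 120)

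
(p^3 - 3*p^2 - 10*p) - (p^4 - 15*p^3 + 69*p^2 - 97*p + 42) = -p^4 + 16*p^3 - 72*p^2 + 87*p - 42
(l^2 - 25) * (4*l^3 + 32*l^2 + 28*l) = 4*l^5 + 32*l^4 - 72*l^3 - 800*l^2 - 700*l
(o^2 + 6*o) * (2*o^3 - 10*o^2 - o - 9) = 2*o^5 + 2*o^4 - 61*o^3 - 15*o^2 - 54*o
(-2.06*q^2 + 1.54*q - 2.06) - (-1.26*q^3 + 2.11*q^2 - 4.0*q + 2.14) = 1.26*q^3 - 4.17*q^2 + 5.54*q - 4.2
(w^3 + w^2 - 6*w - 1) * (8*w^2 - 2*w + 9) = 8*w^5 + 6*w^4 - 41*w^3 + 13*w^2 - 52*w - 9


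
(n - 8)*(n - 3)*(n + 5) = n^3 - 6*n^2 - 31*n + 120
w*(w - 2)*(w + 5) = w^3 + 3*w^2 - 10*w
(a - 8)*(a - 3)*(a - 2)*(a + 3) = a^4 - 10*a^3 + 7*a^2 + 90*a - 144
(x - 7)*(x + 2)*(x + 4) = x^3 - x^2 - 34*x - 56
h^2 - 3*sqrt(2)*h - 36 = (h - 6*sqrt(2))*(h + 3*sqrt(2))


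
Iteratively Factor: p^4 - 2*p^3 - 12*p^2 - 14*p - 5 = (p + 1)*(p^3 - 3*p^2 - 9*p - 5) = (p - 5)*(p + 1)*(p^2 + 2*p + 1) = (p - 5)*(p + 1)^2*(p + 1)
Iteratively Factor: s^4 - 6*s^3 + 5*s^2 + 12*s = (s + 1)*(s^3 - 7*s^2 + 12*s) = (s - 4)*(s + 1)*(s^2 - 3*s) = (s - 4)*(s - 3)*(s + 1)*(s)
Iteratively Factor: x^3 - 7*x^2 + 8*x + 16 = (x - 4)*(x^2 - 3*x - 4) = (x - 4)^2*(x + 1)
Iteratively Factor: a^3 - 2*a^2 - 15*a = (a - 5)*(a^2 + 3*a) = (a - 5)*(a + 3)*(a)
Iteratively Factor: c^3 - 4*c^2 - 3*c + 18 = (c - 3)*(c^2 - c - 6) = (c - 3)*(c + 2)*(c - 3)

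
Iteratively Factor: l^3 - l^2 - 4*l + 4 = (l - 2)*(l^2 + l - 2) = (l - 2)*(l - 1)*(l + 2)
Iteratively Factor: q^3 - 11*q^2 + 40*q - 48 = (q - 4)*(q^2 - 7*q + 12) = (q - 4)^2*(q - 3)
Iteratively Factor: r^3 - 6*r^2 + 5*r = (r - 5)*(r^2 - r) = (r - 5)*(r - 1)*(r)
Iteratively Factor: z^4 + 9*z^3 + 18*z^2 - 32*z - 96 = (z - 2)*(z^3 + 11*z^2 + 40*z + 48) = (z - 2)*(z + 4)*(z^2 + 7*z + 12) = (z - 2)*(z + 4)^2*(z + 3)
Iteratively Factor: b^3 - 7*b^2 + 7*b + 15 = (b - 3)*(b^2 - 4*b - 5) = (b - 3)*(b + 1)*(b - 5)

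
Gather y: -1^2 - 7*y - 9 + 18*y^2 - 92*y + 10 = 18*y^2 - 99*y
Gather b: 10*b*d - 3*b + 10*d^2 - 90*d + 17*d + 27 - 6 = b*(10*d - 3) + 10*d^2 - 73*d + 21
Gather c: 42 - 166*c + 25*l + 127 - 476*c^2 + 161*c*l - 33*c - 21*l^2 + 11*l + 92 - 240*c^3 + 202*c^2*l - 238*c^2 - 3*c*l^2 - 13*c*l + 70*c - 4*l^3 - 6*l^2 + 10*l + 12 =-240*c^3 + c^2*(202*l - 714) + c*(-3*l^2 + 148*l - 129) - 4*l^3 - 27*l^2 + 46*l + 273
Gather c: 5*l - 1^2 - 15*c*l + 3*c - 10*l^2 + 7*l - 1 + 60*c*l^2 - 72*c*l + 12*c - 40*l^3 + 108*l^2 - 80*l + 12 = c*(60*l^2 - 87*l + 15) - 40*l^3 + 98*l^2 - 68*l + 10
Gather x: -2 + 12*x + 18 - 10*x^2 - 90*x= -10*x^2 - 78*x + 16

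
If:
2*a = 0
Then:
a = 0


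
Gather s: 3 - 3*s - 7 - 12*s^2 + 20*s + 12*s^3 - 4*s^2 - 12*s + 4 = 12*s^3 - 16*s^2 + 5*s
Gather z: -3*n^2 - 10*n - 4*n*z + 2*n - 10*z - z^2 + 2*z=-3*n^2 - 8*n - z^2 + z*(-4*n - 8)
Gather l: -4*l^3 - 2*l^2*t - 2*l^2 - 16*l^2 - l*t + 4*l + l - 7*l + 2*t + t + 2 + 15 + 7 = -4*l^3 + l^2*(-2*t - 18) + l*(-t - 2) + 3*t + 24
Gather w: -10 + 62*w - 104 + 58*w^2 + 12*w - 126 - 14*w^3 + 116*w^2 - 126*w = -14*w^3 + 174*w^2 - 52*w - 240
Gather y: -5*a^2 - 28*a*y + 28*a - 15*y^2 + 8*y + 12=-5*a^2 + 28*a - 15*y^2 + y*(8 - 28*a) + 12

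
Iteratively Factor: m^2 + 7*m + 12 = (m + 4)*(m + 3)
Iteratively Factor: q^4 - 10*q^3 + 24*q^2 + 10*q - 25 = (q + 1)*(q^3 - 11*q^2 + 35*q - 25) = (q - 5)*(q + 1)*(q^2 - 6*q + 5) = (q - 5)*(q - 1)*(q + 1)*(q - 5)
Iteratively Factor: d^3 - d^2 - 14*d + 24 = (d + 4)*(d^2 - 5*d + 6) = (d - 2)*(d + 4)*(d - 3)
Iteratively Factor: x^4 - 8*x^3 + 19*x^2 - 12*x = (x - 3)*(x^3 - 5*x^2 + 4*x) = (x - 3)*(x - 1)*(x^2 - 4*x) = x*(x - 3)*(x - 1)*(x - 4)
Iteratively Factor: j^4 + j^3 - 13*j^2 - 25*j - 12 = (j + 1)*(j^3 - 13*j - 12) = (j - 4)*(j + 1)*(j^2 + 4*j + 3) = (j - 4)*(j + 1)^2*(j + 3)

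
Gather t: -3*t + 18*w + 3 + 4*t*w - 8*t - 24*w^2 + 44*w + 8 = t*(4*w - 11) - 24*w^2 + 62*w + 11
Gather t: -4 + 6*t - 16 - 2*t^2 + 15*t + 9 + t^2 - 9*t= -t^2 + 12*t - 11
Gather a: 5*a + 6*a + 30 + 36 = 11*a + 66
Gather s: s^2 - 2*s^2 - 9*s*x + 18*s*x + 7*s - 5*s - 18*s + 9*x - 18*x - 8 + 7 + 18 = -s^2 + s*(9*x - 16) - 9*x + 17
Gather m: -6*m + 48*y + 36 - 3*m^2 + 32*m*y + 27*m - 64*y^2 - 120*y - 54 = -3*m^2 + m*(32*y + 21) - 64*y^2 - 72*y - 18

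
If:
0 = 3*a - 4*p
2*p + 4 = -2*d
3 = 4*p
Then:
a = 1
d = -11/4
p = 3/4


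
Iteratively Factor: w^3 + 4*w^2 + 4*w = (w)*(w^2 + 4*w + 4) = w*(w + 2)*(w + 2)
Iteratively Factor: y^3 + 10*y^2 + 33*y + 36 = (y + 3)*(y^2 + 7*y + 12) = (y + 3)*(y + 4)*(y + 3)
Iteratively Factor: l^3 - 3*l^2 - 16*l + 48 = (l + 4)*(l^2 - 7*l + 12) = (l - 3)*(l + 4)*(l - 4)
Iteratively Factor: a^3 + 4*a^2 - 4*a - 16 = (a + 4)*(a^2 - 4) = (a - 2)*(a + 4)*(a + 2)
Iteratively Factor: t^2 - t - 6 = (t + 2)*(t - 3)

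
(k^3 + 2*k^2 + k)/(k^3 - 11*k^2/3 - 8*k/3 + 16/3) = 3*k*(k^2 + 2*k + 1)/(3*k^3 - 11*k^2 - 8*k + 16)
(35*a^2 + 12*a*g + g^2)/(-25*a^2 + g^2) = (-7*a - g)/(5*a - g)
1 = 1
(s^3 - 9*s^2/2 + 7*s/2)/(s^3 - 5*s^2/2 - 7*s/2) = (s - 1)/(s + 1)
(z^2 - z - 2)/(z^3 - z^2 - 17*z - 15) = (z - 2)/(z^2 - 2*z - 15)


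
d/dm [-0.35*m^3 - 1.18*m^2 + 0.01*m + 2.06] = -1.05*m^2 - 2.36*m + 0.01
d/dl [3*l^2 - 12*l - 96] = 6*l - 12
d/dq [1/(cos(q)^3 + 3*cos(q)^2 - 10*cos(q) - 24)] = (3*cos(q)^2 + 6*cos(q) - 10)*sin(q)/(cos(q)^3 + 3*cos(q)^2 - 10*cos(q) - 24)^2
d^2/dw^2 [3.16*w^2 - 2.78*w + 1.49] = 6.32000000000000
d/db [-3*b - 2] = -3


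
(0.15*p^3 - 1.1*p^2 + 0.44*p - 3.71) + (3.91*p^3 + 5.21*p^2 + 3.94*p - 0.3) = 4.06*p^3 + 4.11*p^2 + 4.38*p - 4.01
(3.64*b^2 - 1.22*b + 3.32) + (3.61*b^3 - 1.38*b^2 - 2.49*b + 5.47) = 3.61*b^3 + 2.26*b^2 - 3.71*b + 8.79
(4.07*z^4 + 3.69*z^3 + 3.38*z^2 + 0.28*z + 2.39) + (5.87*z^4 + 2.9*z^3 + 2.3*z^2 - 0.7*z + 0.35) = 9.94*z^4 + 6.59*z^3 + 5.68*z^2 - 0.42*z + 2.74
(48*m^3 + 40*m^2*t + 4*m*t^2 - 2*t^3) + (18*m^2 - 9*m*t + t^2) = 48*m^3 + 40*m^2*t + 18*m^2 + 4*m*t^2 - 9*m*t - 2*t^3 + t^2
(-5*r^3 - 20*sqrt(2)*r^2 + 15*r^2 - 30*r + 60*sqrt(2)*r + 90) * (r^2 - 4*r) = -5*r^5 - 20*sqrt(2)*r^4 + 35*r^4 - 90*r^3 + 140*sqrt(2)*r^3 - 240*sqrt(2)*r^2 + 210*r^2 - 360*r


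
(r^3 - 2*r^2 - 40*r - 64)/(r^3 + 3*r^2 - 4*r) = (r^2 - 6*r - 16)/(r*(r - 1))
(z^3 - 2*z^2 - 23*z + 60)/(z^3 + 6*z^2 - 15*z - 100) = (z - 3)/(z + 5)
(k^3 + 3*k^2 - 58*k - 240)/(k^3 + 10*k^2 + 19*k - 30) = (k - 8)/(k - 1)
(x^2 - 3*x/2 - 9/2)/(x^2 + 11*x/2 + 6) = (x - 3)/(x + 4)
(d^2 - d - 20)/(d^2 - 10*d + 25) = (d + 4)/(d - 5)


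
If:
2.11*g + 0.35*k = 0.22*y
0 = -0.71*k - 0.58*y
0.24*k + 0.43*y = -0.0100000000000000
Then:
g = -0.01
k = 0.03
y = -0.04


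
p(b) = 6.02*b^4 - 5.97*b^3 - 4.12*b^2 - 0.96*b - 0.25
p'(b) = 24.08*b^3 - 17.91*b^2 - 8.24*b - 0.96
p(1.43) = -2.33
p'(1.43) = 21.05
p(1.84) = 15.85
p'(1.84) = 73.25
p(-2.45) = 282.07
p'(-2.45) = -442.40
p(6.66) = 9890.89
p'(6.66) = 6263.18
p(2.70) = 169.54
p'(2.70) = 320.19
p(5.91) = 5962.05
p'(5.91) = 4295.50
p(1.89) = 19.73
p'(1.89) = 82.06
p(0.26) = -0.86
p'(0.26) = -3.89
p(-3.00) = 614.36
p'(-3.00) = -787.59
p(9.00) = 34802.48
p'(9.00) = 16028.49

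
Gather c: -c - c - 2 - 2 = -2*c - 4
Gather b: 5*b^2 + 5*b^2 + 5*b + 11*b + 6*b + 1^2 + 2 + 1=10*b^2 + 22*b + 4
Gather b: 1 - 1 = 0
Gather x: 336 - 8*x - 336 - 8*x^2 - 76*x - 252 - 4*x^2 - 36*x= -12*x^2 - 120*x - 252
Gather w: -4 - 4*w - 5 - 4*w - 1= -8*w - 10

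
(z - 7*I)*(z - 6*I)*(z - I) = z^3 - 14*I*z^2 - 55*z + 42*I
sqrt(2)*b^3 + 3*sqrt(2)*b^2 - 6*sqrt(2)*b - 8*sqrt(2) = (b - 2)*(b + 4)*(sqrt(2)*b + sqrt(2))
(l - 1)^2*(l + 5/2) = l^3 + l^2/2 - 4*l + 5/2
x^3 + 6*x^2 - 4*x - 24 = (x - 2)*(x + 2)*(x + 6)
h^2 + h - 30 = (h - 5)*(h + 6)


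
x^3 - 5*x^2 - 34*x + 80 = (x - 8)*(x - 2)*(x + 5)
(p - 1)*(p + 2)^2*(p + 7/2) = p^4 + 13*p^3/2 + 21*p^2/2 - 4*p - 14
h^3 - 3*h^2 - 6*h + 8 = (h - 4)*(h - 1)*(h + 2)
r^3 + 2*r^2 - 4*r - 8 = (r - 2)*(r + 2)^2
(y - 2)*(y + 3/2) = y^2 - y/2 - 3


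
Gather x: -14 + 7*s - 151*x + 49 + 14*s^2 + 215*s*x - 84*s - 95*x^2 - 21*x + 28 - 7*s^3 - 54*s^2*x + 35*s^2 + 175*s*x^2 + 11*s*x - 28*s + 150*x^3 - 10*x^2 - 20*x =-7*s^3 + 49*s^2 - 105*s + 150*x^3 + x^2*(175*s - 105) + x*(-54*s^2 + 226*s - 192) + 63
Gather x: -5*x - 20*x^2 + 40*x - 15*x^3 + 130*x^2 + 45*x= -15*x^3 + 110*x^2 + 80*x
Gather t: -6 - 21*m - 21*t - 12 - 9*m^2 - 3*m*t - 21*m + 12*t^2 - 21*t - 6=-9*m^2 - 42*m + 12*t^2 + t*(-3*m - 42) - 24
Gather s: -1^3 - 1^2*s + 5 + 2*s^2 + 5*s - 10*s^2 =-8*s^2 + 4*s + 4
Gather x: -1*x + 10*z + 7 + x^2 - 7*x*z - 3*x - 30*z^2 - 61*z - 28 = x^2 + x*(-7*z - 4) - 30*z^2 - 51*z - 21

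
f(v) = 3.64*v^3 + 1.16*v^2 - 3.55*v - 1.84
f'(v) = 10.92*v^2 + 2.32*v - 3.55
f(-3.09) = -87.19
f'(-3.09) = 93.55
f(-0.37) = -0.55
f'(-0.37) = -2.91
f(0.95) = -1.04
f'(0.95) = 8.51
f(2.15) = 32.07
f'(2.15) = 51.92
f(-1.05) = -1.05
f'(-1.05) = 6.05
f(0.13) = -2.27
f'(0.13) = -3.06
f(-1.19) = -2.11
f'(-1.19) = 9.15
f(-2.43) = -38.59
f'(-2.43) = 55.29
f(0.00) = -1.84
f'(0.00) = -3.55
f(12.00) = 6412.52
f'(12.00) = 1596.77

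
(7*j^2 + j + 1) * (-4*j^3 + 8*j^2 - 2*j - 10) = -28*j^5 + 52*j^4 - 10*j^3 - 64*j^2 - 12*j - 10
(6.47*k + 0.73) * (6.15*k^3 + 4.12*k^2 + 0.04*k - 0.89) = 39.7905*k^4 + 31.1459*k^3 + 3.2664*k^2 - 5.7291*k - 0.6497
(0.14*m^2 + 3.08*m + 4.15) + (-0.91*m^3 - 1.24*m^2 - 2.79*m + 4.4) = -0.91*m^3 - 1.1*m^2 + 0.29*m + 8.55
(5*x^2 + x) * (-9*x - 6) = -45*x^3 - 39*x^2 - 6*x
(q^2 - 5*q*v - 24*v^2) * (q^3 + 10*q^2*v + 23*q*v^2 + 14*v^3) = q^5 + 5*q^4*v - 51*q^3*v^2 - 341*q^2*v^3 - 622*q*v^4 - 336*v^5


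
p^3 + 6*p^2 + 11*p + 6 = (p + 1)*(p + 2)*(p + 3)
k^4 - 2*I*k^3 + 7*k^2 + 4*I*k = k*(k - 4*I)*(k + I)^2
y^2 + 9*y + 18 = (y + 3)*(y + 6)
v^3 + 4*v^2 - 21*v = v*(v - 3)*(v + 7)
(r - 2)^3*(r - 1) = r^4 - 7*r^3 + 18*r^2 - 20*r + 8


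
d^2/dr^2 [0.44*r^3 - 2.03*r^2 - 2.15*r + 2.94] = 2.64*r - 4.06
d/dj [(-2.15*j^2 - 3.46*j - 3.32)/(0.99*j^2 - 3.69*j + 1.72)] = (11.3589*j^2 - 0.8224*j - 18.202)/(0.9801*j^4 - 7.3062*j^3 + 17.0217*j^2 - 12.6936*j + 2.9584)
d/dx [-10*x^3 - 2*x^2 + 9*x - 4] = -30*x^2 - 4*x + 9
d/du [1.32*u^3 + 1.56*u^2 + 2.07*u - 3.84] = 3.96*u^2 + 3.12*u + 2.07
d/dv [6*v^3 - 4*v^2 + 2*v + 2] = 18*v^2 - 8*v + 2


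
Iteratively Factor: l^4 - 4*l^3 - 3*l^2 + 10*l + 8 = (l - 4)*(l^3 - 3*l - 2) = (l - 4)*(l + 1)*(l^2 - l - 2) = (l - 4)*(l + 1)^2*(l - 2)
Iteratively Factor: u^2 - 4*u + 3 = (u - 1)*(u - 3)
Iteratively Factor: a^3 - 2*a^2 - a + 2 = (a + 1)*(a^2 - 3*a + 2) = (a - 1)*(a + 1)*(a - 2)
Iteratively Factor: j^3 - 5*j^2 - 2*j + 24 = (j - 3)*(j^2 - 2*j - 8) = (j - 3)*(j + 2)*(j - 4)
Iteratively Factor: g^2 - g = (g)*(g - 1)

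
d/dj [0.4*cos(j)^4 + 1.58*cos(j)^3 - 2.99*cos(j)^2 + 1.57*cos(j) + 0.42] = (-1.6*cos(j)^3 - 4.74*cos(j)^2 + 5.98*cos(j) - 1.57)*sin(j)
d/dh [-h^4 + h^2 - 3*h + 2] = -4*h^3 + 2*h - 3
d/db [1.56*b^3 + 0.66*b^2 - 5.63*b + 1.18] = 4.68*b^2 + 1.32*b - 5.63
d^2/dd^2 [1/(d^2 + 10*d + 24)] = 2*(-d^2 - 10*d + 4*(d + 5)^2 - 24)/(d^2 + 10*d + 24)^3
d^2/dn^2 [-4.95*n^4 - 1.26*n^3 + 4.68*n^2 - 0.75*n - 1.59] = -59.4*n^2 - 7.56*n + 9.36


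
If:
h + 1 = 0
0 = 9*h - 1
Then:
No Solution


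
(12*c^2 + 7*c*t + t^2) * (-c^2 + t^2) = -12*c^4 - 7*c^3*t + 11*c^2*t^2 + 7*c*t^3 + t^4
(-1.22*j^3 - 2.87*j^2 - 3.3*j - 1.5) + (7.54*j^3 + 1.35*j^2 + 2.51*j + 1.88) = 6.32*j^3 - 1.52*j^2 - 0.79*j + 0.38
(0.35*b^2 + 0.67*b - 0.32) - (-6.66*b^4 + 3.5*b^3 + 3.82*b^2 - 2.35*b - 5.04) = 6.66*b^4 - 3.5*b^3 - 3.47*b^2 + 3.02*b + 4.72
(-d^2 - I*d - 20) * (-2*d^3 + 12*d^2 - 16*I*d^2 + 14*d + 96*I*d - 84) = 2*d^5 - 12*d^4 + 18*I*d^4 + 10*d^3 - 108*I*d^3 - 60*d^2 + 306*I*d^2 - 280*d - 1836*I*d + 1680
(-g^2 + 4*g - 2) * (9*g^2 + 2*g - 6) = -9*g^4 + 34*g^3 - 4*g^2 - 28*g + 12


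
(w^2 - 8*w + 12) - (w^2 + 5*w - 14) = 26 - 13*w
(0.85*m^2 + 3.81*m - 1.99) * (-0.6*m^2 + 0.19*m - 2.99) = -0.51*m^4 - 2.1245*m^3 - 0.6236*m^2 - 11.77*m + 5.9501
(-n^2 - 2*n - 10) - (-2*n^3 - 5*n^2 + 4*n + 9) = 2*n^3 + 4*n^2 - 6*n - 19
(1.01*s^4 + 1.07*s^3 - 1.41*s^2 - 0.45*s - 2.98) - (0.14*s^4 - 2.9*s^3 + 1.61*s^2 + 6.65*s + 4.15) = 0.87*s^4 + 3.97*s^3 - 3.02*s^2 - 7.1*s - 7.13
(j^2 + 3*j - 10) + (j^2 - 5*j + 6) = 2*j^2 - 2*j - 4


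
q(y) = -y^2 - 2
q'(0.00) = 0.00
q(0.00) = -2.00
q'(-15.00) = 30.00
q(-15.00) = -227.00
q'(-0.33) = 0.66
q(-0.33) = -2.11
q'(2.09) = -4.18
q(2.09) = -6.37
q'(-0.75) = 1.50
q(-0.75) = -2.56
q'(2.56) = -5.12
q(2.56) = -8.55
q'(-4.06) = 8.12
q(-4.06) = -18.48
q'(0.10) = -0.20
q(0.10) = -2.01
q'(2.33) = -4.66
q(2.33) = -7.43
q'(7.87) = -15.74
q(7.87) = -63.94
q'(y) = -2*y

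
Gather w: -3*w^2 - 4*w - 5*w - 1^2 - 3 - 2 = -3*w^2 - 9*w - 6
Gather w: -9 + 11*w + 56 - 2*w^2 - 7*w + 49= -2*w^2 + 4*w + 96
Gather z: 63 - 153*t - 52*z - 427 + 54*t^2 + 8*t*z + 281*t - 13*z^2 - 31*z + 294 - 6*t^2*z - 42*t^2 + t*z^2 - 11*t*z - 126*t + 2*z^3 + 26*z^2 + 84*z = 12*t^2 + 2*t + 2*z^3 + z^2*(t + 13) + z*(-6*t^2 - 3*t + 1) - 70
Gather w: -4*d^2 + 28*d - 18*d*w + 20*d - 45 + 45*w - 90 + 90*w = -4*d^2 + 48*d + w*(135 - 18*d) - 135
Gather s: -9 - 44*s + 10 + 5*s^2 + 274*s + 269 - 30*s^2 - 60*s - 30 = -25*s^2 + 170*s + 240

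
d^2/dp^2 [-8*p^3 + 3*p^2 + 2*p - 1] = 6 - 48*p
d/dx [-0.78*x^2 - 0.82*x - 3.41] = -1.56*x - 0.82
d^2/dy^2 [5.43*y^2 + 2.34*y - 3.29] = 10.8600000000000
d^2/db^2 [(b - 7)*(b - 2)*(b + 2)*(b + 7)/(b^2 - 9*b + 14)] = 2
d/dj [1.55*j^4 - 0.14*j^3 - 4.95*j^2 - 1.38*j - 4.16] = 6.2*j^3 - 0.42*j^2 - 9.9*j - 1.38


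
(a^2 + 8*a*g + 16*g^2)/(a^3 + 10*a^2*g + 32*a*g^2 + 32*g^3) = 1/(a + 2*g)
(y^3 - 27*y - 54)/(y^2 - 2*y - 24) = (y^2 + 6*y + 9)/(y + 4)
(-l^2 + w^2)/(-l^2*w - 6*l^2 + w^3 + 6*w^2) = 1/(w + 6)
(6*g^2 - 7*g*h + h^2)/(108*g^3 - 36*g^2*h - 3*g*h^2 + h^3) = (g - h)/(18*g^2 - 3*g*h - h^2)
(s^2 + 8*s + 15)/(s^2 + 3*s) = (s + 5)/s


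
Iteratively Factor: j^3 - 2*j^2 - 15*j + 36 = (j - 3)*(j^2 + j - 12) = (j - 3)*(j + 4)*(j - 3)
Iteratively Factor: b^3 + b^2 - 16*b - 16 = (b + 1)*(b^2 - 16) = (b + 1)*(b + 4)*(b - 4)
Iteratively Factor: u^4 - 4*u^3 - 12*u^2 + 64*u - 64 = (u - 4)*(u^3 - 12*u + 16) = (u - 4)*(u + 4)*(u^2 - 4*u + 4) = (u - 4)*(u - 2)*(u + 4)*(u - 2)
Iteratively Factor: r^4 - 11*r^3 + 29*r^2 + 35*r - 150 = (r - 5)*(r^3 - 6*r^2 - r + 30) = (r - 5)*(r + 2)*(r^2 - 8*r + 15) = (r - 5)^2*(r + 2)*(r - 3)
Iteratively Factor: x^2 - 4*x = (x)*(x - 4)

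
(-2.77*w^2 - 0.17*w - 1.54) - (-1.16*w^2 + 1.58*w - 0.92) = -1.61*w^2 - 1.75*w - 0.62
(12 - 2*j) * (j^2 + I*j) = -2*j^3 + 12*j^2 - 2*I*j^2 + 12*I*j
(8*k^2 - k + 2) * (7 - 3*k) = -24*k^3 + 59*k^2 - 13*k + 14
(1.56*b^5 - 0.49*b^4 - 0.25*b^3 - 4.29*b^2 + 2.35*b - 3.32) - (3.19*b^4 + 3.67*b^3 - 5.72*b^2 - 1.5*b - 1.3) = 1.56*b^5 - 3.68*b^4 - 3.92*b^3 + 1.43*b^2 + 3.85*b - 2.02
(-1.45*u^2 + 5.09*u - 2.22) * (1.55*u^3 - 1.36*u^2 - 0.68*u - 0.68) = -2.2475*u^5 + 9.8615*u^4 - 9.3774*u^3 + 0.544*u^2 - 1.9516*u + 1.5096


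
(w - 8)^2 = w^2 - 16*w + 64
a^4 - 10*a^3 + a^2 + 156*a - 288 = (a - 8)*(a - 3)^2*(a + 4)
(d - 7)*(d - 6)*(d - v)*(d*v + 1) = d^4*v - d^3*v^2 - 13*d^3*v + d^3 + 13*d^2*v^2 + 41*d^2*v - 13*d^2 - 42*d*v^2 + 13*d*v + 42*d - 42*v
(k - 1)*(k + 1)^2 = k^3 + k^2 - k - 1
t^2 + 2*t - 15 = (t - 3)*(t + 5)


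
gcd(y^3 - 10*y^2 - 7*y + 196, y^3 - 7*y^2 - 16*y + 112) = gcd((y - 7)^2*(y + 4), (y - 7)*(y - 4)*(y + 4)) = y^2 - 3*y - 28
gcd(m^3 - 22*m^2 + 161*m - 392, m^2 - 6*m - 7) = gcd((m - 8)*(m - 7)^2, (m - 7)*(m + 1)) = m - 7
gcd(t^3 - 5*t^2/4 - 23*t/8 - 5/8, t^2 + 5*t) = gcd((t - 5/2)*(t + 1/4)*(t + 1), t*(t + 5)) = 1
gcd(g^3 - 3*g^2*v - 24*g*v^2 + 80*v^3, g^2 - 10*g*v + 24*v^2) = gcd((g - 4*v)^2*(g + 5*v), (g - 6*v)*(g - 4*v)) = -g + 4*v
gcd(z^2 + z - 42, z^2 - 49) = z + 7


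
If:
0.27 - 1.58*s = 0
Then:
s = 0.17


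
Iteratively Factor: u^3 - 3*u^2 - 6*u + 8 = (u - 1)*(u^2 - 2*u - 8) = (u - 4)*(u - 1)*(u + 2)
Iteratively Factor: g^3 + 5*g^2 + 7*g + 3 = (g + 1)*(g^2 + 4*g + 3) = (g + 1)*(g + 3)*(g + 1)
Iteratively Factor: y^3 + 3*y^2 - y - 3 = (y + 3)*(y^2 - 1) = (y + 1)*(y + 3)*(y - 1)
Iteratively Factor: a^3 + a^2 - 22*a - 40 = (a - 5)*(a^2 + 6*a + 8) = (a - 5)*(a + 4)*(a + 2)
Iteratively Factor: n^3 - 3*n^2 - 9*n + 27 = (n - 3)*(n^2 - 9) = (n - 3)*(n + 3)*(n - 3)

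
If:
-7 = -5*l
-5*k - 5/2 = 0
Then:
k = -1/2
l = 7/5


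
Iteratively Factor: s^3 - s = (s + 1)*(s^2 - s) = (s - 1)*(s + 1)*(s)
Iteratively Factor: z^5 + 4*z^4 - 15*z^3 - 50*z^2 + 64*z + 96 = (z - 2)*(z^4 + 6*z^3 - 3*z^2 - 56*z - 48) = (z - 3)*(z - 2)*(z^3 + 9*z^2 + 24*z + 16) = (z - 3)*(z - 2)*(z + 4)*(z^2 + 5*z + 4) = (z - 3)*(z - 2)*(z + 4)^2*(z + 1)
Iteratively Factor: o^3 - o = (o - 1)*(o^2 + o) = (o - 1)*(o + 1)*(o)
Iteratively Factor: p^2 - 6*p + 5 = (p - 5)*(p - 1)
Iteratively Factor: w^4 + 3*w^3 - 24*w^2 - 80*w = (w + 4)*(w^3 - w^2 - 20*w) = w*(w + 4)*(w^2 - w - 20) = w*(w + 4)^2*(w - 5)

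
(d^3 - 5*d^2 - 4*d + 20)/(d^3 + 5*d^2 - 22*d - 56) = (d^2 - 7*d + 10)/(d^2 + 3*d - 28)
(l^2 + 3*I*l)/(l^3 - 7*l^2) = (l + 3*I)/(l*(l - 7))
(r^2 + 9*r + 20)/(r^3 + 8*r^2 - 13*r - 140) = (r + 4)/(r^2 + 3*r - 28)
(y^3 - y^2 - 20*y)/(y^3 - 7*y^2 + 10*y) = (y + 4)/(y - 2)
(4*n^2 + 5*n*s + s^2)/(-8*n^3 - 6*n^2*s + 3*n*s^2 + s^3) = 1/(-2*n + s)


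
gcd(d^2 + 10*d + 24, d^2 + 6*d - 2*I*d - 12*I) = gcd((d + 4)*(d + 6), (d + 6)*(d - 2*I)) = d + 6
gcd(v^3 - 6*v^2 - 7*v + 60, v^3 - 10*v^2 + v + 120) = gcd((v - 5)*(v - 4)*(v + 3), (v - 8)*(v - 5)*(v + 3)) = v^2 - 2*v - 15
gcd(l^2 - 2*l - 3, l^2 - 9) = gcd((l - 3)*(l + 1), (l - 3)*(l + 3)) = l - 3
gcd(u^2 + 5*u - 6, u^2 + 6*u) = u + 6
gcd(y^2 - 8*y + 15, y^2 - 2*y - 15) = y - 5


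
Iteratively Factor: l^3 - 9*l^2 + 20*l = (l - 5)*(l^2 - 4*l) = l*(l - 5)*(l - 4)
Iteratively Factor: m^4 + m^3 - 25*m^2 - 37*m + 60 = (m - 5)*(m^3 + 6*m^2 + 5*m - 12) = (m - 5)*(m - 1)*(m^2 + 7*m + 12) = (m - 5)*(m - 1)*(m + 3)*(m + 4)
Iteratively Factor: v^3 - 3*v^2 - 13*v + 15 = (v + 3)*(v^2 - 6*v + 5) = (v - 5)*(v + 3)*(v - 1)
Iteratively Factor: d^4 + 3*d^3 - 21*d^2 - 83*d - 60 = (d + 3)*(d^3 - 21*d - 20) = (d - 5)*(d + 3)*(d^2 + 5*d + 4) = (d - 5)*(d + 1)*(d + 3)*(d + 4)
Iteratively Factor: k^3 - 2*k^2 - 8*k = (k - 4)*(k^2 + 2*k) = (k - 4)*(k + 2)*(k)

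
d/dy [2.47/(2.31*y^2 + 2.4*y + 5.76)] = (-11.4114*y - 5.928)/(2.31*y^2 + 2.4*y + 5.76)^2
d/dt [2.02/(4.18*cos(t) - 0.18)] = 8.4436*sin(t)/(4.18*cos(t) - 0.18)^2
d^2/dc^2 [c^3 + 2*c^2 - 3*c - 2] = 6*c + 4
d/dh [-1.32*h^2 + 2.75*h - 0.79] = 2.75 - 2.64*h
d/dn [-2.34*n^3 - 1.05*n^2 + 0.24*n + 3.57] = -7.02*n^2 - 2.1*n + 0.24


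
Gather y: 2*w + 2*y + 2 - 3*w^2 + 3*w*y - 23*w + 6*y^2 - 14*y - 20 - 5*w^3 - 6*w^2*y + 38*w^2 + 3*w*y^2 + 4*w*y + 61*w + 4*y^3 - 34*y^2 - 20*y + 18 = -5*w^3 + 35*w^2 + 40*w + 4*y^3 + y^2*(3*w - 28) + y*(-6*w^2 + 7*w - 32)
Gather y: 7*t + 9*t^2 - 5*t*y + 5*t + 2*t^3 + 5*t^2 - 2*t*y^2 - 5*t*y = 2*t^3 + 14*t^2 - 2*t*y^2 - 10*t*y + 12*t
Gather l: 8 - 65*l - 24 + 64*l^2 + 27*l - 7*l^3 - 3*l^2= -7*l^3 + 61*l^2 - 38*l - 16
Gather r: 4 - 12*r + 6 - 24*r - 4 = 6 - 36*r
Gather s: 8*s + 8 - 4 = 8*s + 4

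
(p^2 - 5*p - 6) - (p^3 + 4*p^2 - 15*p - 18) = -p^3 - 3*p^2 + 10*p + 12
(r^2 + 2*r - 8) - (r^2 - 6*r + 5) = 8*r - 13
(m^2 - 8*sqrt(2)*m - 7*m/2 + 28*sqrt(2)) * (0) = 0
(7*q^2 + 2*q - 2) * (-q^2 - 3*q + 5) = -7*q^4 - 23*q^3 + 31*q^2 + 16*q - 10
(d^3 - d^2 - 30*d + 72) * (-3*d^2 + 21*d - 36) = -3*d^5 + 24*d^4 + 33*d^3 - 810*d^2 + 2592*d - 2592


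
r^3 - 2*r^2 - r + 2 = (r - 2)*(r - 1)*(r + 1)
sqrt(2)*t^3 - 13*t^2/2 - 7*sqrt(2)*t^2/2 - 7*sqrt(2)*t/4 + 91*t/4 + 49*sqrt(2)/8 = (t - 7/2)*(t - 7*sqrt(2)/2)*(sqrt(2)*t + 1/2)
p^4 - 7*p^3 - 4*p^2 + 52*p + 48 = (p - 6)*(p - 4)*(p + 1)*(p + 2)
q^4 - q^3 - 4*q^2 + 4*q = q*(q - 2)*(q - 1)*(q + 2)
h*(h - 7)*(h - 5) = h^3 - 12*h^2 + 35*h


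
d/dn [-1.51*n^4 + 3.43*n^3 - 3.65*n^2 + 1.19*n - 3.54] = -6.04*n^3 + 10.29*n^2 - 7.3*n + 1.19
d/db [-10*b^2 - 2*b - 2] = -20*b - 2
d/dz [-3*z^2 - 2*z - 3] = -6*z - 2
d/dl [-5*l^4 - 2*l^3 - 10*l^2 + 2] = 2*l*(-10*l^2 - 3*l - 10)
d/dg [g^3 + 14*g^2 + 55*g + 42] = 3*g^2 + 28*g + 55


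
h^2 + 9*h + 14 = (h + 2)*(h + 7)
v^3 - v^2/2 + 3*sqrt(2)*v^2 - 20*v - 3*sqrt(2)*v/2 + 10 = (v - 1/2)*(v - 2*sqrt(2))*(v + 5*sqrt(2))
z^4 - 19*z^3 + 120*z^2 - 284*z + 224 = (z - 8)*(z - 7)*(z - 2)^2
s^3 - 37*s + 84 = (s - 4)*(s - 3)*(s + 7)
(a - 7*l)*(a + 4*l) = a^2 - 3*a*l - 28*l^2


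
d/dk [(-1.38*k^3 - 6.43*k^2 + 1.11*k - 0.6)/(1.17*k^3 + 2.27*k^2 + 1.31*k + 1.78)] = (4.3905*k^4 - 6.213*k^3 - 16.2062*k^2 - 20.1668*k + 2.7618)/(1.3689*k^6 + 5.3118*k^5 + 8.2183*k^4 + 10.1126*k^3 + 9.7973*k^2 + 4.6636*k + 3.1684)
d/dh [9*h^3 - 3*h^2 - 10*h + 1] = 27*h^2 - 6*h - 10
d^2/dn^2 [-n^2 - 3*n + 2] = -2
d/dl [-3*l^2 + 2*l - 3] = 2 - 6*l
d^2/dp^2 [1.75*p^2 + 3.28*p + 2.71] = 3.50000000000000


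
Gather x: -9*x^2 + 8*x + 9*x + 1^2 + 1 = -9*x^2 + 17*x + 2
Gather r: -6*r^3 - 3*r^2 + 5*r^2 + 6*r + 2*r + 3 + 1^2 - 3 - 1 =-6*r^3 + 2*r^2 + 8*r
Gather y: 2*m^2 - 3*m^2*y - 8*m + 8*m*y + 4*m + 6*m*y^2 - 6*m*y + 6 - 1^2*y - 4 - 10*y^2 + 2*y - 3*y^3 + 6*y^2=2*m^2 - 4*m - 3*y^3 + y^2*(6*m - 4) + y*(-3*m^2 + 2*m + 1) + 2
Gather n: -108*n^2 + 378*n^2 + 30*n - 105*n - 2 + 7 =270*n^2 - 75*n + 5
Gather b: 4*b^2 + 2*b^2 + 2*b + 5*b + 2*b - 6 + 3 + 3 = 6*b^2 + 9*b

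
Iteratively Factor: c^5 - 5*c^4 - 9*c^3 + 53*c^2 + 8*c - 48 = (c + 1)*(c^4 - 6*c^3 - 3*c^2 + 56*c - 48) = (c - 4)*(c + 1)*(c^3 - 2*c^2 - 11*c + 12) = (c - 4)*(c + 1)*(c + 3)*(c^2 - 5*c + 4) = (c - 4)*(c - 1)*(c + 1)*(c + 3)*(c - 4)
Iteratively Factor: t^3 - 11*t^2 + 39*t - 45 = (t - 3)*(t^2 - 8*t + 15) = (t - 3)^2*(t - 5)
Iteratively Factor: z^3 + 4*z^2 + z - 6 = (z + 2)*(z^2 + 2*z - 3) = (z - 1)*(z + 2)*(z + 3)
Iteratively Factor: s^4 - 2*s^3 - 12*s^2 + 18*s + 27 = (s - 3)*(s^3 + s^2 - 9*s - 9) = (s - 3)^2*(s^2 + 4*s + 3) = (s - 3)^2*(s + 1)*(s + 3)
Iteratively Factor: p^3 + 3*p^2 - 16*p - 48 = (p + 4)*(p^2 - p - 12) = (p + 3)*(p + 4)*(p - 4)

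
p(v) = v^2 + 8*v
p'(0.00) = 8.00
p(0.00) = 0.00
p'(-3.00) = 2.00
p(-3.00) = -15.00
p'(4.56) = 17.12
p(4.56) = 57.27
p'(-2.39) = 3.22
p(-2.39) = -13.41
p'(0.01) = 8.02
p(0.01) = 0.08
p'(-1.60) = 4.80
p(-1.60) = -10.24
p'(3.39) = 14.78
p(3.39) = 38.61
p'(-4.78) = -1.56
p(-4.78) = -15.39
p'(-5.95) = -3.90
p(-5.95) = -12.20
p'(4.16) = 16.32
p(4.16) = 50.59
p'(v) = 2*v + 8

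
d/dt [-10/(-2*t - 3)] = -20/(2*t + 3)^2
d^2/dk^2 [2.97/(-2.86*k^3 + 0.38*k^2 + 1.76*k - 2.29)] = ((50.9652*k - 2.2572)*(2.86*k^3 - 0.38*k^2 - 1.76*k + 2.29) - 2.97*(-17.16*k^2 + 1.52*k + 3.52)*(-8.58*k^2 + 0.76*k + 1.76))/(2.86*k^3 - 0.38*k^2 - 1.76*k + 2.29)^3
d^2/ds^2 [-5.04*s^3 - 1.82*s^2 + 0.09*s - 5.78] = -30.24*s - 3.64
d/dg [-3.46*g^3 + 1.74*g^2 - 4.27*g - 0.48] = -10.38*g^2 + 3.48*g - 4.27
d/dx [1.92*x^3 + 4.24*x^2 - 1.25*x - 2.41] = 5.76*x^2 + 8.48*x - 1.25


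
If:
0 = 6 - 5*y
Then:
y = 6/5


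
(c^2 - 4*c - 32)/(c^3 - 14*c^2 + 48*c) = (c + 4)/(c*(c - 6))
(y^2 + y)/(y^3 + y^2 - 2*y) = (y + 1)/(y^2 + y - 2)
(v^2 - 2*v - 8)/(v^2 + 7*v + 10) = (v - 4)/(v + 5)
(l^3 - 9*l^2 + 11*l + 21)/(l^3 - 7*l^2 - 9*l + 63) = (l + 1)/(l + 3)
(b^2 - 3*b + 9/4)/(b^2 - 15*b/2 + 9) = (b - 3/2)/(b - 6)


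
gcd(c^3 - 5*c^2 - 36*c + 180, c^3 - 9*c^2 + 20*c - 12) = c - 6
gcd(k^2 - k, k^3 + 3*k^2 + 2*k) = k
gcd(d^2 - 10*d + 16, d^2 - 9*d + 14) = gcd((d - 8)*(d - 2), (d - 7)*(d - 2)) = d - 2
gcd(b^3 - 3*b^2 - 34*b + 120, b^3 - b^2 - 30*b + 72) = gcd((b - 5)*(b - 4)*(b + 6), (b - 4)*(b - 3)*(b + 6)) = b^2 + 2*b - 24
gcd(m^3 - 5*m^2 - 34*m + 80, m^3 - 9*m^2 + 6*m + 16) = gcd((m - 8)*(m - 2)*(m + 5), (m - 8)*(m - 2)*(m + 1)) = m^2 - 10*m + 16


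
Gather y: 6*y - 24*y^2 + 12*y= -24*y^2 + 18*y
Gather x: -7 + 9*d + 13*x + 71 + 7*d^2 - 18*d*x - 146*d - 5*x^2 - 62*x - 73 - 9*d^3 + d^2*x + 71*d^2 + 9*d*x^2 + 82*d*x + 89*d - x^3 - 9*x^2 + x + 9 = -9*d^3 + 78*d^2 - 48*d - x^3 + x^2*(9*d - 14) + x*(d^2 + 64*d - 48)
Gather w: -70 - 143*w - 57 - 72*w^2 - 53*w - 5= -72*w^2 - 196*w - 132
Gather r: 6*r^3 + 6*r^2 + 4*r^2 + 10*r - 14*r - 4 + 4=6*r^3 + 10*r^2 - 4*r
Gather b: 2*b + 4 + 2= 2*b + 6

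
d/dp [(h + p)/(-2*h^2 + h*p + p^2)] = (-2*h^2 + h*p + p^2 - (h + p)*(h + 2*p))/(-2*h^2 + h*p + p^2)^2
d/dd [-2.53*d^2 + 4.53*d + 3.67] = 4.53 - 5.06*d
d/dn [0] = 0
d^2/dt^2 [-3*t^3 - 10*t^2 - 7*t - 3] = -18*t - 20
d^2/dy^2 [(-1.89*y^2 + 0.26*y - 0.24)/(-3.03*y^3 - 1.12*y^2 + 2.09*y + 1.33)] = (34.7038020000001*y^6 - 14.322204*y^5 + 92.9597940000001*y^4 + 124.56551*y^3 - 2.993976*y^2 + 0.108527999999998*y + 10.943582)/(27.818127*y^9 + 30.847824*y^8 - 46.161747*y^7 - 77.782607*y^6 + 4.76001299999999*y^5 + 60.206706*y^4 + 25.629556*y^3 - 11.485215*y^2 - 11.091003*y - 2.352637)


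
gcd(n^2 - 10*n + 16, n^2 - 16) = 1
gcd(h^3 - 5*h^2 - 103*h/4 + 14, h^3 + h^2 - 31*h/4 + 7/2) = h^2 + 3*h - 7/4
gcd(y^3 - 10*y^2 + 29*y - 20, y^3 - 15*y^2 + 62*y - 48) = y - 1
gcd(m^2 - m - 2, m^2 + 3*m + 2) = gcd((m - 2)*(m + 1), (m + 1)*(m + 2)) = m + 1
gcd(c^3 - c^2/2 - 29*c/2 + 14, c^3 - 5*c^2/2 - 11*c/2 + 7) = c^2 - 9*c/2 + 7/2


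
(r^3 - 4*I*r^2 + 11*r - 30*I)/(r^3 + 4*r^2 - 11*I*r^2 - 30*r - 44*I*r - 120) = (r^2 + I*r + 6)/(r^2 + r*(4 - 6*I) - 24*I)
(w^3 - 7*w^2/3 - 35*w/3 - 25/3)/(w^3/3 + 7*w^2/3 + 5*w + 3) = (3*w^2 - 10*w - 25)/(w^2 + 6*w + 9)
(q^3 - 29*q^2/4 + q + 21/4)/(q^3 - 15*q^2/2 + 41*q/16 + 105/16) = 4*(q - 1)/(4*q - 5)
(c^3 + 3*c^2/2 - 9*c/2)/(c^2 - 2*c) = (2*c^2 + 3*c - 9)/(2*(c - 2))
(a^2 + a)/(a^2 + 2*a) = (a + 1)/(a + 2)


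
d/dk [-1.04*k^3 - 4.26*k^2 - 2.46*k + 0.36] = -3.12*k^2 - 8.52*k - 2.46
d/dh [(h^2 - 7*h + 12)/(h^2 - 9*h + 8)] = 2*(-h^2 - 4*h + 26)/(h^4 - 18*h^3 + 97*h^2 - 144*h + 64)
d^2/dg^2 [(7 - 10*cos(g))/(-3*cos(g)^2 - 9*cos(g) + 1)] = 2*(-810*(1 - cos(2*g))^2*cos(g) + 522*(1 - cos(2*g))^2 - 1723*cos(g) + 2454*cos(2*g) - 153*cos(3*g) + 180*cos(5*g) - 3618)/(18*cos(g) + 3*cos(2*g) + 1)^3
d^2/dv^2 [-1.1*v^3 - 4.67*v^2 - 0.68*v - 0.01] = -6.6*v - 9.34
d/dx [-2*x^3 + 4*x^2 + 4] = 2*x*(4 - 3*x)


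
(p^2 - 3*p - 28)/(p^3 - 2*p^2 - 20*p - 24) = (-p^2 + 3*p + 28)/(-p^3 + 2*p^2 + 20*p + 24)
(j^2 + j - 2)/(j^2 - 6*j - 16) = (j - 1)/(j - 8)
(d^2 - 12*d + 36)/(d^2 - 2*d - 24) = (d - 6)/(d + 4)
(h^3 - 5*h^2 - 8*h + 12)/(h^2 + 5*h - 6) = (h^2 - 4*h - 12)/(h + 6)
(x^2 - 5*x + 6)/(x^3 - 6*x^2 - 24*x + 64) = (x - 3)/(x^2 - 4*x - 32)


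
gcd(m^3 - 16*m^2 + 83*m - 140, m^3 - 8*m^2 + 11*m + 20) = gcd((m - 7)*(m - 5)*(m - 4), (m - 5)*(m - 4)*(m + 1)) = m^2 - 9*m + 20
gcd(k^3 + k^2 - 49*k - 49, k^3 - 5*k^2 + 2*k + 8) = k + 1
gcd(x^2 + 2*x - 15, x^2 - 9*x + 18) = x - 3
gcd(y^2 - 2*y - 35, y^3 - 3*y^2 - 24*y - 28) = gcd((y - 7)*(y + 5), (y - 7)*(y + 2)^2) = y - 7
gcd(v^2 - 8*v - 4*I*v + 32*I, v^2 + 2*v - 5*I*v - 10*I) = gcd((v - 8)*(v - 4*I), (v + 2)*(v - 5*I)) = 1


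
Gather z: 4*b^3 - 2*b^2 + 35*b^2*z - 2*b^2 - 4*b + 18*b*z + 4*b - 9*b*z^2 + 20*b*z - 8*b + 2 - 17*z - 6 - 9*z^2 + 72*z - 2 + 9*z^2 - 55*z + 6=4*b^3 - 4*b^2 - 9*b*z^2 - 8*b + z*(35*b^2 + 38*b)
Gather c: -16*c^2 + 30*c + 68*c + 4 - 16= -16*c^2 + 98*c - 12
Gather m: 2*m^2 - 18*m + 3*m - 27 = 2*m^2 - 15*m - 27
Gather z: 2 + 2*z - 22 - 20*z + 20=-18*z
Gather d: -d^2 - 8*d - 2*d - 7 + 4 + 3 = -d^2 - 10*d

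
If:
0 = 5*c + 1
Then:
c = -1/5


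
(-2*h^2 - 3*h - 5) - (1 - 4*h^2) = 2*h^2 - 3*h - 6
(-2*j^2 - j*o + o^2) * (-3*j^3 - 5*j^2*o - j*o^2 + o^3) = 6*j^5 + 13*j^4*o + 4*j^3*o^2 - 6*j^2*o^3 - 2*j*o^4 + o^5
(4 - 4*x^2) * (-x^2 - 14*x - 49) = 4*x^4 + 56*x^3 + 192*x^2 - 56*x - 196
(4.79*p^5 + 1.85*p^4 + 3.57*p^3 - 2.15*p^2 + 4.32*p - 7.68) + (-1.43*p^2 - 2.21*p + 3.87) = 4.79*p^5 + 1.85*p^4 + 3.57*p^3 - 3.58*p^2 + 2.11*p - 3.81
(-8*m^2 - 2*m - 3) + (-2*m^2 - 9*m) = -10*m^2 - 11*m - 3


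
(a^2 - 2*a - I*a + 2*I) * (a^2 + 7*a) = a^4 + 5*a^3 - I*a^3 - 14*a^2 - 5*I*a^2 + 14*I*a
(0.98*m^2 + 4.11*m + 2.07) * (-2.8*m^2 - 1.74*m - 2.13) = -2.744*m^4 - 13.2132*m^3 - 15.0348*m^2 - 12.3561*m - 4.4091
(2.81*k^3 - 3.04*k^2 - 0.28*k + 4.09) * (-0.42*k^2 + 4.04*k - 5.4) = -1.1802*k^5 + 12.6292*k^4 - 27.338*k^3 + 13.567*k^2 + 18.0356*k - 22.086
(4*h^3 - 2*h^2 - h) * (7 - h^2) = -4*h^5 + 2*h^4 + 29*h^3 - 14*h^2 - 7*h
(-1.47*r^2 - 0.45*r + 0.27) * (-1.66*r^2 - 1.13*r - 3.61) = 2.4402*r^4 + 2.4081*r^3 + 5.367*r^2 + 1.3194*r - 0.9747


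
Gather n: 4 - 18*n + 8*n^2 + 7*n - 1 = 8*n^2 - 11*n + 3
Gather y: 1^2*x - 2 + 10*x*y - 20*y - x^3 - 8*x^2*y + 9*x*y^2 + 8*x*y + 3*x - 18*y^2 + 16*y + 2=-x^3 + 4*x + y^2*(9*x - 18) + y*(-8*x^2 + 18*x - 4)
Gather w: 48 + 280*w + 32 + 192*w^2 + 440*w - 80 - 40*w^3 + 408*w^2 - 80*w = -40*w^3 + 600*w^2 + 640*w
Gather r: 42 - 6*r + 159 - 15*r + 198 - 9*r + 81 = 480 - 30*r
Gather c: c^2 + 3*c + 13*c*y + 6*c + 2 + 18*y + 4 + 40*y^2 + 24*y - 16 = c^2 + c*(13*y + 9) + 40*y^2 + 42*y - 10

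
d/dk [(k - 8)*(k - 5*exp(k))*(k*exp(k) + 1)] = (k - 8)*(k + 1)*(k - 5*exp(k))*exp(k) - (k - 8)*(k*exp(k) + 1)*(5*exp(k) - 1) + (k - 5*exp(k))*(k*exp(k) + 1)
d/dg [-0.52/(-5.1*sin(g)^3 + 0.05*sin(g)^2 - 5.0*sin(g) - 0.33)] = (-7.956*sin(g)^2 + 0.052*sin(g) - 2.6)*cos(g)/(5.1*sin(g)^3 - 0.05*sin(g)^2 + 5.0*sin(g) + 0.33)^2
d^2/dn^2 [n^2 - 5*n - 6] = 2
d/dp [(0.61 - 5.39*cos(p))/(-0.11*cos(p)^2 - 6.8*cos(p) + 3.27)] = (0.5929*cos(p)^2 - 0.1342*cos(p) + 13.4773)*sin(p)/(0.0121*cos(p)^4 + 1.496*cos(p)^3 + 45.5206*cos(p)^2 - 44.472*cos(p) + 10.6929)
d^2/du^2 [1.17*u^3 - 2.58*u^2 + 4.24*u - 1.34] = 7.02*u - 5.16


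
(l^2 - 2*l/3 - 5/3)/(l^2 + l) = (l - 5/3)/l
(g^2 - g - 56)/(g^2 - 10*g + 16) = (g + 7)/(g - 2)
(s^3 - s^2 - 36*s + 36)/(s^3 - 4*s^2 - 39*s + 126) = (s^2 - 7*s + 6)/(s^2 - 10*s + 21)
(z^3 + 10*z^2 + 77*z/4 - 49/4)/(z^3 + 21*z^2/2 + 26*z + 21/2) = (4*z^2 + 12*z - 7)/(2*(2*z^2 + 7*z + 3))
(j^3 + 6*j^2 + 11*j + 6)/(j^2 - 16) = (j^3 + 6*j^2 + 11*j + 6)/(j^2 - 16)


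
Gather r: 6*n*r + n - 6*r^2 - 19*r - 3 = n - 6*r^2 + r*(6*n - 19) - 3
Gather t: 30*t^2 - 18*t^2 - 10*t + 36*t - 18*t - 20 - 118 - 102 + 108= 12*t^2 + 8*t - 132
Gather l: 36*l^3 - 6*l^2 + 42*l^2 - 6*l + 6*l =36*l^3 + 36*l^2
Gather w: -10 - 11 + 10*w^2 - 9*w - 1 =10*w^2 - 9*w - 22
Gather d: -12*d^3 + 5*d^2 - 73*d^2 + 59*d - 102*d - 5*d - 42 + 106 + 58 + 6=-12*d^3 - 68*d^2 - 48*d + 128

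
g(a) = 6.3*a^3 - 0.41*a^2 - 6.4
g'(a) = 18.9*a^2 - 0.82*a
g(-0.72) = -8.96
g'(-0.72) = 10.39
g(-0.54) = -7.51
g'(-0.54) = 5.95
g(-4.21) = -483.76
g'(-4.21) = 338.44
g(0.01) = -6.40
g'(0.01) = -0.01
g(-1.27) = -19.97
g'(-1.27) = 31.53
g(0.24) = -6.34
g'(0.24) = 0.89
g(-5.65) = -1155.77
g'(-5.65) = 607.97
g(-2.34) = -89.37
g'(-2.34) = 105.41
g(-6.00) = -1381.96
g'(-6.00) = 685.32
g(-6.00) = -1381.96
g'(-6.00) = 685.32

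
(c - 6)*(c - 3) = c^2 - 9*c + 18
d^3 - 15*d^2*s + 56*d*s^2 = d*(d - 8*s)*(d - 7*s)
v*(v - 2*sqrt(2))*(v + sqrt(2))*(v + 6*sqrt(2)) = v^4 + 5*sqrt(2)*v^3 - 16*v^2 - 24*sqrt(2)*v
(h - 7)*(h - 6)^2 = h^3 - 19*h^2 + 120*h - 252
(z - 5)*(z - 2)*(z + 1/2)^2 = z^4 - 6*z^3 + 13*z^2/4 + 33*z/4 + 5/2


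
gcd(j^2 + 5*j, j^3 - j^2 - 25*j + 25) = j + 5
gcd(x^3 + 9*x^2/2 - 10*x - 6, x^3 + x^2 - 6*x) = x - 2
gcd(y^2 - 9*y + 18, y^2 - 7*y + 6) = y - 6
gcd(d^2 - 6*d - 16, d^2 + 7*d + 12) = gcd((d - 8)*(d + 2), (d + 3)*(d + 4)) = 1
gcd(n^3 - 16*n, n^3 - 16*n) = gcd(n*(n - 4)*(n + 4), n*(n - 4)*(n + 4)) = n^3 - 16*n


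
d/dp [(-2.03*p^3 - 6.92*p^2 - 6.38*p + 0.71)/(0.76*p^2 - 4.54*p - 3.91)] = (-1.5428*p^4 + 18.4324*p^3 + 60.0775*p^2 + 53.0352*p + 28.1692)/(0.5776*p^4 - 6.9008*p^3 + 14.6684*p^2 + 35.5028*p + 15.2881)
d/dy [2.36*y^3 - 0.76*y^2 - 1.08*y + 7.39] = 7.08*y^2 - 1.52*y - 1.08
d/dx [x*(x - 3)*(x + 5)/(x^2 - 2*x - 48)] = (x^4 - 4*x^3 - 133*x^2 - 192*x + 720)/(x^4 - 4*x^3 - 92*x^2 + 192*x + 2304)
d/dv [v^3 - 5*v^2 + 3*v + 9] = 3*v^2 - 10*v + 3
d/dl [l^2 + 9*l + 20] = 2*l + 9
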